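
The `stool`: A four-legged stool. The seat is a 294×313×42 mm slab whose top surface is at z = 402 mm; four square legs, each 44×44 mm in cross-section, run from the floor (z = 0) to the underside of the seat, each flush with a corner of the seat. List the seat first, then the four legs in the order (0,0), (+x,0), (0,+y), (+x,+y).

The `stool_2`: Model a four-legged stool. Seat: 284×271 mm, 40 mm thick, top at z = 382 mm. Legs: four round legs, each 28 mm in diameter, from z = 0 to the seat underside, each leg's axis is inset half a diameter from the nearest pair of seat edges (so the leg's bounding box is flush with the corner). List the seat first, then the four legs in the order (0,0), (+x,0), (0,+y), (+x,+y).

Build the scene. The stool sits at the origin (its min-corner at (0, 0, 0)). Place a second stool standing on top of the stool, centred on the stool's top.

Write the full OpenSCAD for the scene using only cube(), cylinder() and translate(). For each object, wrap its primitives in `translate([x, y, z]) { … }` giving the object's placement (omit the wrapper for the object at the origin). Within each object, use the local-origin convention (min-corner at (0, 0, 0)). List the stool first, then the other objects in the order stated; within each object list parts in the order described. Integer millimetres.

translate([0, 0, 360]) cube([294, 313, 42]);
cube([44, 44, 360]);
translate([250, 0, 0]) cube([44, 44, 360]);
translate([0, 269, 0]) cube([44, 44, 360]);
translate([250, 269, 0]) cube([44, 44, 360]);
translate([5, 21, 402]) {
  translate([0, 0, 342]) cube([284, 271, 40]);
  translate([14, 14, 0]) cylinder(h = 342, r = 14);
  translate([270, 14, 0]) cylinder(h = 342, r = 14);
  translate([14, 257, 0]) cylinder(h = 342, r = 14);
  translate([270, 257, 0]) cylinder(h = 342, r = 14);
}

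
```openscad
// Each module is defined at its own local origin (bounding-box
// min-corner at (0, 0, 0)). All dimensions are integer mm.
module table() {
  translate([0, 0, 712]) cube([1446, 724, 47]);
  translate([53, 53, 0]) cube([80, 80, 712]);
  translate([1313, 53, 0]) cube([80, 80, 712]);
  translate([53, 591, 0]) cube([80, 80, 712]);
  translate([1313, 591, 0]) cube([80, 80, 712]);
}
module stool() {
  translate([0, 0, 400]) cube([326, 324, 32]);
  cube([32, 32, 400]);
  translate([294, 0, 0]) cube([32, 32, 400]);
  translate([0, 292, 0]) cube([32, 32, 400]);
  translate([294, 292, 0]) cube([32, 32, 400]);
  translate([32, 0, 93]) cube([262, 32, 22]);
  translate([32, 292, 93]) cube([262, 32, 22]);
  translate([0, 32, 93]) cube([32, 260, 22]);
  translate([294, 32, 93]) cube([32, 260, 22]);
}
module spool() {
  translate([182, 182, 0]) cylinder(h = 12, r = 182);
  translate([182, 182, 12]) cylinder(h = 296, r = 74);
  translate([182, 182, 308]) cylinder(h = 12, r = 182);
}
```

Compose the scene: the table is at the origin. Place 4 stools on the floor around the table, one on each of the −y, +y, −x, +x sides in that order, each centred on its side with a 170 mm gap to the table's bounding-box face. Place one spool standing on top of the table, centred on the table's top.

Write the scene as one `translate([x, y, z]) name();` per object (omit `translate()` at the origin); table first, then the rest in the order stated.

table();
translate([560, -494, 0]) stool();
translate([560, 894, 0]) stool();
translate([-496, 200, 0]) stool();
translate([1616, 200, 0]) stool();
translate([541, 180, 759]) spool();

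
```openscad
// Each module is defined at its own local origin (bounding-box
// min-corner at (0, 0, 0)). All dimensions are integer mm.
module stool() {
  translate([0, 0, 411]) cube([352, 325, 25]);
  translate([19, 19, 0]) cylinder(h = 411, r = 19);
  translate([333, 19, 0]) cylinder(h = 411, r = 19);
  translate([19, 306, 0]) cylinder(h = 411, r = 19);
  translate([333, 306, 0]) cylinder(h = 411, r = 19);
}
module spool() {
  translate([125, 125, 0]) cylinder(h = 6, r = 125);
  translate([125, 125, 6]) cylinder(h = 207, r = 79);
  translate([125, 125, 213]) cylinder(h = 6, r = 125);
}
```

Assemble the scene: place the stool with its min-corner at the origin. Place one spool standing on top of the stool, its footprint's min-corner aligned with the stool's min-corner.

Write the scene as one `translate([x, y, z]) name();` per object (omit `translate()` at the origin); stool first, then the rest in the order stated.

stool();
translate([0, 0, 436]) spool();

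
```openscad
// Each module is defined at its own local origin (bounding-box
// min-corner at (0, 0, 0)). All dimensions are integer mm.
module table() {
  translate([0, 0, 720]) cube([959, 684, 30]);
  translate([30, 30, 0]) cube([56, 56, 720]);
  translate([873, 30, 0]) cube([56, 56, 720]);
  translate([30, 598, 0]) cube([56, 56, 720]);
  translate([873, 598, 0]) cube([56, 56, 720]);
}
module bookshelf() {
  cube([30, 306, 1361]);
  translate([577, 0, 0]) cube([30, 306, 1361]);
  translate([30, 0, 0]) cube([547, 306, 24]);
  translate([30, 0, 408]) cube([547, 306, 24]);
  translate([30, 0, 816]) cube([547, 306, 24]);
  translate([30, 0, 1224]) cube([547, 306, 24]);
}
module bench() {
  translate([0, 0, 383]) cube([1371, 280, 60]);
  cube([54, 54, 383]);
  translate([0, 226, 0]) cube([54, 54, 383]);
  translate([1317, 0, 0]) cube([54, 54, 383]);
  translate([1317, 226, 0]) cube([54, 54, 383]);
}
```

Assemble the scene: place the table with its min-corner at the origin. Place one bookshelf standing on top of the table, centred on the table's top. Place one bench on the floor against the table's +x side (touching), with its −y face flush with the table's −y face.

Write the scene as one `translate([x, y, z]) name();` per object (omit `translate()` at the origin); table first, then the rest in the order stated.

table();
translate([176, 189, 750]) bookshelf();
translate([959, 0, 0]) bench();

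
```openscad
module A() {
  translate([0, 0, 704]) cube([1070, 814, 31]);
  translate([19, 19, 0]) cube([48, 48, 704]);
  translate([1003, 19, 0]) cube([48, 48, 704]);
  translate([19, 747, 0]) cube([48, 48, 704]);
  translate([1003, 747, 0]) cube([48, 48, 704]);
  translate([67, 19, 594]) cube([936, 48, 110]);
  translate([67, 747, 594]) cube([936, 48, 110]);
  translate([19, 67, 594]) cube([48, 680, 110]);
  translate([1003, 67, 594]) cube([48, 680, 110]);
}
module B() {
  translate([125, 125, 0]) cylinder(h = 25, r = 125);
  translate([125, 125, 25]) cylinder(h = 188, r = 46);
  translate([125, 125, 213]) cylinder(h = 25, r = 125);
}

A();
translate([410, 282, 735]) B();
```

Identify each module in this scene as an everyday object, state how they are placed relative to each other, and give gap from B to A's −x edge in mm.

The spool's min-x is at 410; the table's min-x is 0; gap = 410 mm.

A is a table. B is a spool. The spool is on top of the table, centred. The gap from the spool to the table's −x edge is 410 mm.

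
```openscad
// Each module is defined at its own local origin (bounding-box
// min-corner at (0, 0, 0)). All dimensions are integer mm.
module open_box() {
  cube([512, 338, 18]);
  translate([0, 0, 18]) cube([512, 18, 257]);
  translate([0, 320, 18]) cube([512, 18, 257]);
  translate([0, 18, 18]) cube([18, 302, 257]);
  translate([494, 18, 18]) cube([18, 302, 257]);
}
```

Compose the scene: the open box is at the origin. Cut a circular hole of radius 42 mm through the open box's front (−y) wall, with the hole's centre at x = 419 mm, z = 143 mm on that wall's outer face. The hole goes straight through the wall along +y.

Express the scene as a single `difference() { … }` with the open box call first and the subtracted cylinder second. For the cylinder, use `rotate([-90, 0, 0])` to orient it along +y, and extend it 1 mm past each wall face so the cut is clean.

difference() {
  open_box();
  translate([419, -1, 143]) rotate([-90, 0, 0]) cylinder(h = 20, r = 42);
}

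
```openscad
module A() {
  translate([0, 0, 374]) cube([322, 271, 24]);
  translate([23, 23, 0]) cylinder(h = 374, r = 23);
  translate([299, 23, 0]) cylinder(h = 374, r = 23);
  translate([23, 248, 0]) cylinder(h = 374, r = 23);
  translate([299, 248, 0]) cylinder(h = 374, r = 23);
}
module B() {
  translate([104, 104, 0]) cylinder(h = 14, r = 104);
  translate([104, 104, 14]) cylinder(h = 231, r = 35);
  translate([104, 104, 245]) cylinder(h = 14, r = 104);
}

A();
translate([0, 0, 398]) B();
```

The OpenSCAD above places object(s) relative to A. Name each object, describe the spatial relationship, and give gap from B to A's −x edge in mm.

The spool's min-x is at 0; the stool's min-x is 0; gap = 0 mm.

A is a stool. B is a spool. The spool is on top of the stool. The gap from the spool to the stool's −x edge is 0 mm.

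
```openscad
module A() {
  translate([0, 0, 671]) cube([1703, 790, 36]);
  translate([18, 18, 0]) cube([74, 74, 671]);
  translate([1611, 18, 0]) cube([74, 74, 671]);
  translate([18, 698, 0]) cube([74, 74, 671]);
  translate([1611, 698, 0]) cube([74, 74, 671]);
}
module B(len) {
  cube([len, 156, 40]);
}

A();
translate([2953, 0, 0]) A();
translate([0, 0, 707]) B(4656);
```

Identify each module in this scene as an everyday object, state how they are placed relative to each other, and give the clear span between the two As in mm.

Second table starts at x = 2953; first ends at x = 1703; clear span = 2953 − 1703 = 1250 mm.

A is a table. B is a beam. A beam spans the tops of two tables. The clear span between the two tables is 1250 mm.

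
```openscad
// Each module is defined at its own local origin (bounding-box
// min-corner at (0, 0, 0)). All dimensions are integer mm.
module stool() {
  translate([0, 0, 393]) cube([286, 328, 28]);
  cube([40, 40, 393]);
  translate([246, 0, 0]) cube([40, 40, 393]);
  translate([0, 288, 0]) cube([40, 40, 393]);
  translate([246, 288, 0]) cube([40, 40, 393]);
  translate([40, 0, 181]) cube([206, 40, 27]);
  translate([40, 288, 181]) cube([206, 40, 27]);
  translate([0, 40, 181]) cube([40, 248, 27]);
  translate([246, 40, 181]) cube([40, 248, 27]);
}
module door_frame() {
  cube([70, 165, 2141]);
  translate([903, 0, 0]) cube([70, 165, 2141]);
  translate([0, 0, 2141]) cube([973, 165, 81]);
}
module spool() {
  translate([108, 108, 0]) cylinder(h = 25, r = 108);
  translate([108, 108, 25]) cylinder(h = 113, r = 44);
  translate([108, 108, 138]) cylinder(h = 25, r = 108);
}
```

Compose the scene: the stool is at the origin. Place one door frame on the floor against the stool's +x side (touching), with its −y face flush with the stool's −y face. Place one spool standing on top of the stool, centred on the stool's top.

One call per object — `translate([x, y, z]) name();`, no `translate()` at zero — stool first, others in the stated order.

stool();
translate([286, 0, 0]) door_frame();
translate([35, 56, 421]) spool();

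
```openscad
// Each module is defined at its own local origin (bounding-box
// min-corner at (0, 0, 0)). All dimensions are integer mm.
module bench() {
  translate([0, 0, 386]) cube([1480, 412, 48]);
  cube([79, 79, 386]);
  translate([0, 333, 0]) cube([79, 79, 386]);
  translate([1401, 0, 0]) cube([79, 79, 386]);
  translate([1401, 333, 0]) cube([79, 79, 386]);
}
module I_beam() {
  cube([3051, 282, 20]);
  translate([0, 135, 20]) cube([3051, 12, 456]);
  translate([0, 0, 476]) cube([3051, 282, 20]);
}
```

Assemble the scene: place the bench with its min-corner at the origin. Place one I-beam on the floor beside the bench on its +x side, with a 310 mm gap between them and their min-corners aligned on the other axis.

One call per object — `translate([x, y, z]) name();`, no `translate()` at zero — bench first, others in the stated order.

bench();
translate([1790, 0, 0]) I_beam();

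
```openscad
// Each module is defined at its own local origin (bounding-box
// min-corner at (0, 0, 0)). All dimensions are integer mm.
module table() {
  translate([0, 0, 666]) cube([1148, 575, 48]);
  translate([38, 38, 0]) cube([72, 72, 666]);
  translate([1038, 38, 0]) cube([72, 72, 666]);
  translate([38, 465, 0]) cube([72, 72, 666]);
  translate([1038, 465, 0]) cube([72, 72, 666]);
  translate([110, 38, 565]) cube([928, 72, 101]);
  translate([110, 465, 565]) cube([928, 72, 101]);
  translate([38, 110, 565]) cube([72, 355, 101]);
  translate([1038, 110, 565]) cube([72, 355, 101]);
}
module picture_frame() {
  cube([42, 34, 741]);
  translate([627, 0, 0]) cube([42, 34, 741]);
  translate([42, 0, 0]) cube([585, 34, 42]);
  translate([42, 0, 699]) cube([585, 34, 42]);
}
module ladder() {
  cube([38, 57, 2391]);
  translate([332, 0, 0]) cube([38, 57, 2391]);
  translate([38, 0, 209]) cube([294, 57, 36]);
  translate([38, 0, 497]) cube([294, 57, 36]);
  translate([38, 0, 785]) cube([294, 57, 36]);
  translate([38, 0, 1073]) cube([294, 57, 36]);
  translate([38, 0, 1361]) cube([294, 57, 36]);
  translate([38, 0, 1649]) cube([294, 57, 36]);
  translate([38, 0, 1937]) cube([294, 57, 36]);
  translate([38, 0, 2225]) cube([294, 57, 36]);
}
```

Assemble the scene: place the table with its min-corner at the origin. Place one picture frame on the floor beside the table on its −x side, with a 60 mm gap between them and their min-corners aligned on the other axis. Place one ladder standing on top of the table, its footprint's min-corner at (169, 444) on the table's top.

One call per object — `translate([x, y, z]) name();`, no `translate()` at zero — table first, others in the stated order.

table();
translate([-729, 0, 0]) picture_frame();
translate([169, 444, 714]) ladder();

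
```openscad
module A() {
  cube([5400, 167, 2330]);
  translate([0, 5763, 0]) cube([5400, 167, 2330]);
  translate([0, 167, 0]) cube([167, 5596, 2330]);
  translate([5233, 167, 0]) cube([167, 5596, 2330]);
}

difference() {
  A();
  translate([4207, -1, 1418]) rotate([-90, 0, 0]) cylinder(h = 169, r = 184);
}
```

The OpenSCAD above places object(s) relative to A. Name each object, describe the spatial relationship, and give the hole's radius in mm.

The subtracted cylinder has r = 184 mm.

A is a house frame. The house frame has a circular hole through its front wall. The hole's radius is 184 mm.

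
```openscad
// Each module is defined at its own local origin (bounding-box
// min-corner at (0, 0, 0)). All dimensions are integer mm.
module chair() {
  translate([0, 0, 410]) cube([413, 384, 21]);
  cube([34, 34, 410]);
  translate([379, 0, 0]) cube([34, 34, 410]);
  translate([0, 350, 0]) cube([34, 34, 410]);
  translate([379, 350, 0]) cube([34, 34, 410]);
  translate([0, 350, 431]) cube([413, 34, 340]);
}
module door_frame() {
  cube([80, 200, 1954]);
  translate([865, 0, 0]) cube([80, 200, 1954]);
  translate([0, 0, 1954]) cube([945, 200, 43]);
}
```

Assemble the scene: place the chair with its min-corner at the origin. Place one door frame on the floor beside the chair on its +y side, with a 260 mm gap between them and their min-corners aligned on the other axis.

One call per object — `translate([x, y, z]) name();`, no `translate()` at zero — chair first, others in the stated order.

chair();
translate([0, 644, 0]) door_frame();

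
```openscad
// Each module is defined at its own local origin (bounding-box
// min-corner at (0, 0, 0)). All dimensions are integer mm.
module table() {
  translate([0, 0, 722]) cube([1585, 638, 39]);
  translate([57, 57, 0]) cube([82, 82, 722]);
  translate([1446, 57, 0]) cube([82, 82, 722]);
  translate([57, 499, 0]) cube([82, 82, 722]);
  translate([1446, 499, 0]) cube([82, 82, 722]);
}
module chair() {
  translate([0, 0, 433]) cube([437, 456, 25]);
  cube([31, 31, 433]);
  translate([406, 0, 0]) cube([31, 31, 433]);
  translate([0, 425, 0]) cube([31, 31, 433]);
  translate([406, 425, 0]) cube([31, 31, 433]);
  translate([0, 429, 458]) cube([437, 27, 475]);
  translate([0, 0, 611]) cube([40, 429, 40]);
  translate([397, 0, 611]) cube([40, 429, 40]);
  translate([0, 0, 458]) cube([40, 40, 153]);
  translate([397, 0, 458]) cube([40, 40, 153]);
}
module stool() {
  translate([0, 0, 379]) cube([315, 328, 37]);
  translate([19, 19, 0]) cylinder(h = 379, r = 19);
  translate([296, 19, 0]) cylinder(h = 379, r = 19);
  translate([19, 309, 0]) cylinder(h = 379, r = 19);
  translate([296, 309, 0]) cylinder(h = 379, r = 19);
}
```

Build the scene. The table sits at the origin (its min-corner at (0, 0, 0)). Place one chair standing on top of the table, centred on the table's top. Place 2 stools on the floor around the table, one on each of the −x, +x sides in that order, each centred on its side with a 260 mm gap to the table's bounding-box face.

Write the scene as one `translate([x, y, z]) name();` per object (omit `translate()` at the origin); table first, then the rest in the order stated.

table();
translate([574, 91, 761]) chair();
translate([-575, 155, 0]) stool();
translate([1845, 155, 0]) stool();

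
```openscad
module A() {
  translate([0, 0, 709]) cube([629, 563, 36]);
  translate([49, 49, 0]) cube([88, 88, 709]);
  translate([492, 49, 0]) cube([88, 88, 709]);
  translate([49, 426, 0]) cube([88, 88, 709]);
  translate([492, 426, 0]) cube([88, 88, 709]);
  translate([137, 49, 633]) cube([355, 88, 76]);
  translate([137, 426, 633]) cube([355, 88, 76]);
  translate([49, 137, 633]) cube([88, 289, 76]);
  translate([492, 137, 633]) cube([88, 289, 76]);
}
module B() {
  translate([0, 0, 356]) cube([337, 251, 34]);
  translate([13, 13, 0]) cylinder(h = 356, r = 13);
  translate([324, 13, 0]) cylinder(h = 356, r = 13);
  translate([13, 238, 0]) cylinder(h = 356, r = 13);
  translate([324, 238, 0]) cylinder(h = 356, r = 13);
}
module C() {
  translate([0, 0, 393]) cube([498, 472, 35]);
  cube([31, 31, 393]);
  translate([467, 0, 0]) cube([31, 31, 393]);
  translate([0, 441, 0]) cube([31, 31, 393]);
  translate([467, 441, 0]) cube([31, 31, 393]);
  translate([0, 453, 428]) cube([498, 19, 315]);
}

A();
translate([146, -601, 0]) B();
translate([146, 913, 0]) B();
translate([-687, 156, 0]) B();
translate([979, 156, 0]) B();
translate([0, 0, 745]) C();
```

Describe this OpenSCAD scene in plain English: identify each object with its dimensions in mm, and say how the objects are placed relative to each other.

A is a table: top 629 mm (x) × 563 mm (y), 36 mm thick, upper face at z = 745 mm, on four 88×88 mm square legs, each inset 49 mm from the nearest pair of top edges, running from z = 0 to the bottom of the top. Four apron rails, 88 mm thick and 76 mm tall, run between adjacent legs with their top edges flush with the underside of the top and their outer faces flush with the legs' outer faces.

B is a four-legged stool. The seat is 337×251 mm, 34 mm thick, top at z = 390 mm. It stands on four round legs, each 26 mm in diameter, from z = 0 to the seat underside, each leg's axis is inset half a diameter from the nearest pair of seat edges (so the leg's bounding box is flush with the corner).

C is a chair: 498×472 mm seat, 35 mm thick, top at z = 428 mm, on four 31 mm square corner legs flush with the seat edges. A 19 mm thick backrest slab spans the full seat width, extending 315 mm above the seat top, its back face flush with the seat's +y edge.

Four stools sit around the table at the −y, +y, −x, +x sides. The chair is on top of the table.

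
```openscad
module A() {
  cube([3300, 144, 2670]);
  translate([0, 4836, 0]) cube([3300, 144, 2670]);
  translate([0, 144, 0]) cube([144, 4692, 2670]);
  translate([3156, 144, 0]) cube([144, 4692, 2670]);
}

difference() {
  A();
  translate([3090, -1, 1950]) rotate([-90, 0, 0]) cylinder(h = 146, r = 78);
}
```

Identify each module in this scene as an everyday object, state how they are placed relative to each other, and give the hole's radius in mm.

The subtracted cylinder has r = 78 mm.

A is a house frame. The house frame has a circular hole through its front wall. The hole's radius is 78 mm.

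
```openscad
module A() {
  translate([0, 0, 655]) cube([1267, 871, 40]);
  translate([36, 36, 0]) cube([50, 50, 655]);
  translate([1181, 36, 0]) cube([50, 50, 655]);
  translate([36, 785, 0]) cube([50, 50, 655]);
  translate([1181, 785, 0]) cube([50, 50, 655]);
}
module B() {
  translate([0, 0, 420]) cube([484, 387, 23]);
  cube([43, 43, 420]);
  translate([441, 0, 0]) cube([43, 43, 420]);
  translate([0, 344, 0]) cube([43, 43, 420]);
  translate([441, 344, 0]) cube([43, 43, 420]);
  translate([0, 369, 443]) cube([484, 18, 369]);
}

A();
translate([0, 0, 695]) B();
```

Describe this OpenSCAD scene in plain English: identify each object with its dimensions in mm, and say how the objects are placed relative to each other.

A is a table: top 1267 mm (x) × 871 mm (y), 40 mm thick, upper face at z = 695 mm, on four 50×50 mm square legs, each inset 36 mm from the nearest pair of top edges, running from z = 0 to the bottom of the top.

B is a chair. The seat is a 484×387×23 mm slab with its top at z = 443 mm, on four 43×43 mm corner legs (flush with the seat edges, standing on z = 0). A flat backrest 18 mm thick, 369 mm tall, spans the full seat width and rises from the seat top along its +y edge, rear face flush with the rear of the seat.

The chair is on top of the table.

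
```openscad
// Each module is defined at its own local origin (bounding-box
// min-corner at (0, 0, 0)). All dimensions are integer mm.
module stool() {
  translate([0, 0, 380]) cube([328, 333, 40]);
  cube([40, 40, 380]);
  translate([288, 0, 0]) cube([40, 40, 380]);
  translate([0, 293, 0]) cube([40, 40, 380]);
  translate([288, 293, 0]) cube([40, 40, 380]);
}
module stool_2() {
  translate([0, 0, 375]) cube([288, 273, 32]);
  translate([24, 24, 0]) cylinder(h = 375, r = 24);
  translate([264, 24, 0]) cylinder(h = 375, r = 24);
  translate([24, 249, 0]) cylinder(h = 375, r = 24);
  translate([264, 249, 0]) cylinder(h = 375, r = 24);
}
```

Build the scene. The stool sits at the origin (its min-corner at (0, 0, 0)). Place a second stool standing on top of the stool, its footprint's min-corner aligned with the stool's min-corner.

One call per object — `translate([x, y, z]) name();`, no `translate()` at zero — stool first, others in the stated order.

stool();
translate([0, 0, 420]) stool_2();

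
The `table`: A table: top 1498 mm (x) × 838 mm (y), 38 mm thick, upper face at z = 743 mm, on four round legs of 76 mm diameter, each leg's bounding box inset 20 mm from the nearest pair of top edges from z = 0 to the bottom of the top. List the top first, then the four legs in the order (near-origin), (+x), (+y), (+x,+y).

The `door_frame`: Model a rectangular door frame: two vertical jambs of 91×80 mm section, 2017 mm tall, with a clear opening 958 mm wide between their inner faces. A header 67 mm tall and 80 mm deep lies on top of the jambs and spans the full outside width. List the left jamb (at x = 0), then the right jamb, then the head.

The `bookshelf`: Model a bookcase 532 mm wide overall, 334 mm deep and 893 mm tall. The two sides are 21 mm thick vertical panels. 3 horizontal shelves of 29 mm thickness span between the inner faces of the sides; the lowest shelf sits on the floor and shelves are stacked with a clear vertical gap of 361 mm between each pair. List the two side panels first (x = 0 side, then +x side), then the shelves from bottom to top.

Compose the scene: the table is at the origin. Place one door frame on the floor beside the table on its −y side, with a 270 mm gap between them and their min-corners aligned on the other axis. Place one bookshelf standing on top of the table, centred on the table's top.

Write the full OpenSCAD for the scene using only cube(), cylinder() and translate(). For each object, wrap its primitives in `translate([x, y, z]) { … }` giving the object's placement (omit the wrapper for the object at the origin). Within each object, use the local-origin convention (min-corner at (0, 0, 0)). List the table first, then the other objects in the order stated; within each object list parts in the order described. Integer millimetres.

translate([0, 0, 705]) cube([1498, 838, 38]);
translate([58, 58, 0]) cylinder(h = 705, r = 38);
translate([1440, 58, 0]) cylinder(h = 705, r = 38);
translate([58, 780, 0]) cylinder(h = 705, r = 38);
translate([1440, 780, 0]) cylinder(h = 705, r = 38);
translate([0, -350, 0]) {
  cube([91, 80, 2017]);
  translate([1049, 0, 0]) cube([91, 80, 2017]);
  translate([0, 0, 2017]) cube([1140, 80, 67]);
}
translate([483, 252, 743]) {
  cube([21, 334, 893]);
  translate([511, 0, 0]) cube([21, 334, 893]);
  translate([21, 0, 0]) cube([490, 334, 29]);
  translate([21, 0, 390]) cube([490, 334, 29]);
  translate([21, 0, 780]) cube([490, 334, 29]);
}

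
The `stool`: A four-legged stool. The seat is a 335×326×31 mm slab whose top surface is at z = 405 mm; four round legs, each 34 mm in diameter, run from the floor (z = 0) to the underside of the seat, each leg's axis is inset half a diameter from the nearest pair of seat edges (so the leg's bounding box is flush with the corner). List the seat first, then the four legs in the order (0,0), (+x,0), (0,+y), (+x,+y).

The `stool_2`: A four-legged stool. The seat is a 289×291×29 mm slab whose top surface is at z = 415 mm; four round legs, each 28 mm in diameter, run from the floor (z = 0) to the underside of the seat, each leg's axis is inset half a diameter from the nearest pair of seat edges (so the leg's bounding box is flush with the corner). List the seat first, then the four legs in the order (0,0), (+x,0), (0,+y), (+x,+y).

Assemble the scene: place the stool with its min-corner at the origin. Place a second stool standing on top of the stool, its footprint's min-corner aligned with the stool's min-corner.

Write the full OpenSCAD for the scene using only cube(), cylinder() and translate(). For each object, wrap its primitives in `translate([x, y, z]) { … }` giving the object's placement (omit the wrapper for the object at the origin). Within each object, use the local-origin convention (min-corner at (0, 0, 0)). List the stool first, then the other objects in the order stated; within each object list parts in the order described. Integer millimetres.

translate([0, 0, 374]) cube([335, 326, 31]);
translate([17, 17, 0]) cylinder(h = 374, r = 17);
translate([318, 17, 0]) cylinder(h = 374, r = 17);
translate([17, 309, 0]) cylinder(h = 374, r = 17);
translate([318, 309, 0]) cylinder(h = 374, r = 17);
translate([0, 0, 405]) {
  translate([0, 0, 386]) cube([289, 291, 29]);
  translate([14, 14, 0]) cylinder(h = 386, r = 14);
  translate([275, 14, 0]) cylinder(h = 386, r = 14);
  translate([14, 277, 0]) cylinder(h = 386, r = 14);
  translate([275, 277, 0]) cylinder(h = 386, r = 14);
}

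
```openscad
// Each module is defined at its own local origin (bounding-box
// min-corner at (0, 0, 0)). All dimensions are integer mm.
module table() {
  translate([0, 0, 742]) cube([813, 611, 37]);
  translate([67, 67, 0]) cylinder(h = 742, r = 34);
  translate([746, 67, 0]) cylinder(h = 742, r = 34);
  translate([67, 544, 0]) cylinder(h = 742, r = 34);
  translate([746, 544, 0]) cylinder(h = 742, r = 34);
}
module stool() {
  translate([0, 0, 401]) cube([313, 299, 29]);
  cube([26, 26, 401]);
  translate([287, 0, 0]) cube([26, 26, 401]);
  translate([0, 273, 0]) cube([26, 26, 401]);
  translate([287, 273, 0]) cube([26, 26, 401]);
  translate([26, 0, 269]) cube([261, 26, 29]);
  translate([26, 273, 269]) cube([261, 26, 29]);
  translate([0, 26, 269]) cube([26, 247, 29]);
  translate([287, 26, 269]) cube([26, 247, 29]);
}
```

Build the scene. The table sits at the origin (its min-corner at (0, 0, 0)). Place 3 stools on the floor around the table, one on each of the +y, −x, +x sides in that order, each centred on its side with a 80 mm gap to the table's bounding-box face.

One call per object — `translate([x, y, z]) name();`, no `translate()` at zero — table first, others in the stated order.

table();
translate([250, 691, 0]) stool();
translate([-393, 156, 0]) stool();
translate([893, 156, 0]) stool();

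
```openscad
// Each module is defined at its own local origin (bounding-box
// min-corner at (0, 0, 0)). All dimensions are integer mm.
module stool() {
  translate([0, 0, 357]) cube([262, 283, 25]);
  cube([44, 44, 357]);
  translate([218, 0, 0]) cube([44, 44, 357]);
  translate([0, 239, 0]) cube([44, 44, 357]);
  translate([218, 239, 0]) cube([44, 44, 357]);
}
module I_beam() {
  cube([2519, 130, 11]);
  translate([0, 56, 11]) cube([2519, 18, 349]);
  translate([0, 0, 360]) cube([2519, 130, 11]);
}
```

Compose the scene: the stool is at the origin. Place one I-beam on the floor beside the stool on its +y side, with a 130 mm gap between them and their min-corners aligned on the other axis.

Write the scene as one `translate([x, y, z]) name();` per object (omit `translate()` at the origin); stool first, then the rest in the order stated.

stool();
translate([0, 413, 0]) I_beam();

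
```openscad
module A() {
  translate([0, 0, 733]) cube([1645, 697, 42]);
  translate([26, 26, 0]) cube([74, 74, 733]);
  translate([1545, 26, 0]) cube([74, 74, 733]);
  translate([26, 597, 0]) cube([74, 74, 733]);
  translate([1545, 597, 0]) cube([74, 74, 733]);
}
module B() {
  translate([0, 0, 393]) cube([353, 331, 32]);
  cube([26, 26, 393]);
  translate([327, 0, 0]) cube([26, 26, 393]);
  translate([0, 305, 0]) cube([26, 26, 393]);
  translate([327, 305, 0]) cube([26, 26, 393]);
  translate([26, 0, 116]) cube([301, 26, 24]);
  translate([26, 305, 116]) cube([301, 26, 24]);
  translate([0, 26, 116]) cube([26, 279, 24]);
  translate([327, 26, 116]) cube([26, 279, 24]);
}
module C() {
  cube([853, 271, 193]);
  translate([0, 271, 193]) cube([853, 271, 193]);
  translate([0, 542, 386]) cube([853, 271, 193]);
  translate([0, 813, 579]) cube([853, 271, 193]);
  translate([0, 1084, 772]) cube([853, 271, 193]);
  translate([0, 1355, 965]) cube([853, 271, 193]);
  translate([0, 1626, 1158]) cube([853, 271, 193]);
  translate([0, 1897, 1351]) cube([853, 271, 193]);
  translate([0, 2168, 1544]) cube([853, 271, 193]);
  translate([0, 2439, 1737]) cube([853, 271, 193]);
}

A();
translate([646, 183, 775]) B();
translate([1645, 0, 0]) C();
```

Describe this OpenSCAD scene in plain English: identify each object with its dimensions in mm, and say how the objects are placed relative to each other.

A is a rectangular dining table. The top is 1645×697×42 mm with its upper surface at z = 775 mm. It stands on four 74×74 mm square legs, each inset 26 mm from the nearest pair of top edges, running from the floor to the underside of the top.

B is a four-legged stool. The seat is 353×331 mm, 32 mm thick, top at z = 425 mm. It stands on four square legs, each 26×26 mm in cross-section, from z = 0 to the seat underside, each flush with a corner of the seat. Four stretchers, 26 mm wide and 24 mm tall, connect adjacent legs with their undersides at z = 116 mm, each running between the inner faces of the legs it joins and aligned with the legs' outer faces on the other axis.

C is a run of 10 identical solid stair steps. Each tread is 853×271 mm and each step block is 193 mm high. Step 1 rests on the floor; step k is offset from step 1 by (k−1)×271 mm in y and (k−1)×193 mm in z.

The stool is on top of the table, centred. The staircase is against the table's +x side, with their −y faces flush.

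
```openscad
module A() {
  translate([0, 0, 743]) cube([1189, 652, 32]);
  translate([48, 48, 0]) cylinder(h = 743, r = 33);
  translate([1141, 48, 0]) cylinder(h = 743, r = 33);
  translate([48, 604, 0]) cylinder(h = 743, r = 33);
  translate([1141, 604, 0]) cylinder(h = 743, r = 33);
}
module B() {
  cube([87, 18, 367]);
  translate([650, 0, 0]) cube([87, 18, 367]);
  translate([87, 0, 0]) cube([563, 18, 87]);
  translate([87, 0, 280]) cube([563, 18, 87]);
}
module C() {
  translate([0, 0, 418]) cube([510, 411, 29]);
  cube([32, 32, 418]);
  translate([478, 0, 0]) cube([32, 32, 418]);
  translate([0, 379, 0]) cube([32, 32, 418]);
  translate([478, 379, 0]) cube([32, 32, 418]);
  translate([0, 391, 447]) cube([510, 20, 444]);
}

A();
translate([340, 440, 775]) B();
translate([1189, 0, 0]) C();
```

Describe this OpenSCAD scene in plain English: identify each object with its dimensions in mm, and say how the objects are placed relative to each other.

A is a rectangular dining table. The top is 1189×652×32 mm with its upper surface at z = 775 mm. It stands on four round legs of 66 mm diameter, each leg's bounding box inset 15 mm from the nearest pair of top edges, running from the floor to the underside of the top.

B is a picture frame with a 563×193 mm rectangular opening (x by z) and a uniform 87 mm border on every side. Frame depth is 18 mm along y. It is built from two vertical stiles running the full outside height and two horizontal rails spanning the gap between the stiles.

C is a chair: 510×411 mm seat, 29 mm thick, top at z = 447 mm, on four 32 mm square corner legs flush with the seat edges. A 20 mm thick backrest slab spans the full seat width, extending 444 mm above the seat top, its back face flush with the seat's +y edge.

The picture frame is on top of the table. The chair is against the table's +x side, with their −y faces flush.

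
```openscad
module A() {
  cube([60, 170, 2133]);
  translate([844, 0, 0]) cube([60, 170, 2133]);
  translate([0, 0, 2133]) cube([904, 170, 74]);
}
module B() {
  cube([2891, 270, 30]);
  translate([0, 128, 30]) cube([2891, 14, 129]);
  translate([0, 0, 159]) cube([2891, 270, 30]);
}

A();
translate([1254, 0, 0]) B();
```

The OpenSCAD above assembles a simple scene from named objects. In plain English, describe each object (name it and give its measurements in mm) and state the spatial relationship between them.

A is a rectangular door frame: two vertical jambs of 60×170 mm section, 2133 mm tall, with a clear opening 784 mm wide between their inner faces. A header 74 mm tall and 170 mm deep lies on top of the jambs and spans the full outside width.

B is an I-beam lying along x, 2891 mm long. Overall section height 189 mm. Two flanges 270 mm wide (y) and 30 mm thick, one on the floor and one at the top; a web 14 mm thick runs between them, centred on the flange width.

The I-beam is on the floor beside the door frame on its +x side.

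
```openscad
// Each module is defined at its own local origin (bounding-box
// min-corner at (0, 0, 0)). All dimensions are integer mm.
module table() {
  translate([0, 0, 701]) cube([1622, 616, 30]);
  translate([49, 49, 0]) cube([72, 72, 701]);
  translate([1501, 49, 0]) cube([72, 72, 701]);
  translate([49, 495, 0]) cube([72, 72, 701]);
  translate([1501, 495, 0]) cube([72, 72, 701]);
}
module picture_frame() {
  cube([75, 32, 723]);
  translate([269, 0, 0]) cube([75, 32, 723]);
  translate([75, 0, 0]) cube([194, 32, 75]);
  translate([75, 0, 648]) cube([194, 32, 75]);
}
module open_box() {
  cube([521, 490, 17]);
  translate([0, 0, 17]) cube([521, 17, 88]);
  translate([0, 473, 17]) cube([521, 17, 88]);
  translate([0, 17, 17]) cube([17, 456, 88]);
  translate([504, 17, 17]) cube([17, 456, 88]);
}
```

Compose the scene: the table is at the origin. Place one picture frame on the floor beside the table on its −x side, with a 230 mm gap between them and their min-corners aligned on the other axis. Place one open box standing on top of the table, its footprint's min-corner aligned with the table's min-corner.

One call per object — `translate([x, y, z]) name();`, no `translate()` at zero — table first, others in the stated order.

table();
translate([-574, 0, 0]) picture_frame();
translate([0, 0, 731]) open_box();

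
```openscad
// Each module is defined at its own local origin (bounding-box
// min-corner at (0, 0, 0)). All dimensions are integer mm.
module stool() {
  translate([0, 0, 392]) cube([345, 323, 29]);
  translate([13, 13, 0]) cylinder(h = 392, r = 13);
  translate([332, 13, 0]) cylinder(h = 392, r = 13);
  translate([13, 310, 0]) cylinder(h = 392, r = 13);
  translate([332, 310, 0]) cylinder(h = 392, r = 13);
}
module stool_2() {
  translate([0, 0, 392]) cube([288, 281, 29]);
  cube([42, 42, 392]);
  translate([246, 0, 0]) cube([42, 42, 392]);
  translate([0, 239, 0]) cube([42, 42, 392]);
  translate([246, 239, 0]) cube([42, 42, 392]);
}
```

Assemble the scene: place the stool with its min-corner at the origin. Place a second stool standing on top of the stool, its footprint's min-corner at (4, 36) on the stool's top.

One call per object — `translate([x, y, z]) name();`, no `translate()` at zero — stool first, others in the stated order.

stool();
translate([4, 36, 421]) stool_2();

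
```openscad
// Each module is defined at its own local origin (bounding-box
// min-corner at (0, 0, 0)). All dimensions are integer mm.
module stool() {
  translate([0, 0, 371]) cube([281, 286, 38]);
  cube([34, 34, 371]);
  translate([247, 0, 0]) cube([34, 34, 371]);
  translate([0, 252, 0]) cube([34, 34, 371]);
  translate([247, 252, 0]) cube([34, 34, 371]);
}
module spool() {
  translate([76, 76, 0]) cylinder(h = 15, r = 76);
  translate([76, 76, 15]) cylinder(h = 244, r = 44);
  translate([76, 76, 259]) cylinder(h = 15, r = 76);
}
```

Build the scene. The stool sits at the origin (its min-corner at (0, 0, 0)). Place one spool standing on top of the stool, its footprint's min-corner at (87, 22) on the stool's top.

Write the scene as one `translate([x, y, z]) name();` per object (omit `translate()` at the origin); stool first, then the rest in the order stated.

stool();
translate([87, 22, 409]) spool();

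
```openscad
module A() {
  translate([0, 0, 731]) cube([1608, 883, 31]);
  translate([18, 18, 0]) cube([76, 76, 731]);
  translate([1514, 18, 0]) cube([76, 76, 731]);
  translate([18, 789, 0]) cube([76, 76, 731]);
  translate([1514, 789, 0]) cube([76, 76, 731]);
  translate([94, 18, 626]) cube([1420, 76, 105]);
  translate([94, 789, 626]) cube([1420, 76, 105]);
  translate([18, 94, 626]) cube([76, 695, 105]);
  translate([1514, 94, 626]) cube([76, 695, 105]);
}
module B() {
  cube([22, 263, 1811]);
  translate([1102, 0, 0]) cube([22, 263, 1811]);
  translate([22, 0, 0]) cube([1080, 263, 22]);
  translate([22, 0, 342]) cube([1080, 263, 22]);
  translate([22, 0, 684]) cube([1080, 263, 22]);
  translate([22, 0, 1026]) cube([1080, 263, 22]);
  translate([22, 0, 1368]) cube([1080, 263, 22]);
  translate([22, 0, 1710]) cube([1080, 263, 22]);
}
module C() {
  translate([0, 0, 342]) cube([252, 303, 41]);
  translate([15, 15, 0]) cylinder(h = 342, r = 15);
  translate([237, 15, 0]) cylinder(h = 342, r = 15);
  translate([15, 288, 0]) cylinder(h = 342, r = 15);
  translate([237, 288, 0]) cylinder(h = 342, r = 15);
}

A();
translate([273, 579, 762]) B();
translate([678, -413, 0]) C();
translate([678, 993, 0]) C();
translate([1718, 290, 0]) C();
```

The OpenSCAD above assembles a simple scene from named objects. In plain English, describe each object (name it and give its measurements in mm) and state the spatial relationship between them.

A is a table with a 1608×883 mm rectangular top, 31 mm thick, top surface at z = 762 mm, supported by four 76×76 mm square legs, each inset 18 mm from the nearest pair of top edges, running from the floor. Four apron rails, 76 mm thick and 105 mm tall, run between adjacent legs with their top edges flush with the underside of the top and their outer faces flush with the legs' outer faces.

B is a bookshelf 1124 mm wide overall, 263 mm deep and 1811 mm tall. The two sides are 22 mm thick vertical panels. 6 horizontal shelves of 22 mm thickness span between the inner faces of the sides; the lowest shelf sits on the floor and shelves are stacked with a clear vertical gap of 320 mm between each pair.

C is a four-legged stool. The seat is 252×303 mm, 41 mm thick, top at z = 383 mm. It stands on four round legs, each 30 mm in diameter, from z = 0 to the seat underside, each leg's axis is inset half a diameter from the nearest pair of seat edges (so the leg's bounding box is flush with the corner).

The bookshelf is on top of the table. Three stools sit around the table at the −y, +y, +x sides.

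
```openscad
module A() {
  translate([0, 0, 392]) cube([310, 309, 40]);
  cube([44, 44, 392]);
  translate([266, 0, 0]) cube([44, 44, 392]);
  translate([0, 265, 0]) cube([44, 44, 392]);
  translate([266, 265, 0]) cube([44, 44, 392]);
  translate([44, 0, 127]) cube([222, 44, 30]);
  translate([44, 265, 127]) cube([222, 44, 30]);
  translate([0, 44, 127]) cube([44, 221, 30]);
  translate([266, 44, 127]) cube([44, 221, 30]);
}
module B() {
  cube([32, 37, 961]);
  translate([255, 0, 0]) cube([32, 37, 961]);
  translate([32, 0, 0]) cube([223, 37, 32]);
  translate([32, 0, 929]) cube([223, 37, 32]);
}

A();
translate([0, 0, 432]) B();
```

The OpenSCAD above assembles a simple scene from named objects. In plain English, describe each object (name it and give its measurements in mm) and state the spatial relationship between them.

A is a simple wooden stool: a rectangular seat 310 mm (x) by 309 mm (y), 40 mm thick, top face at z = 432 mm, on four square legs, each 44×44 mm in cross-section. The legs rest on z = 0, each flush with a corner of the seat. Four stretchers, 44 mm wide and 30 mm tall, connect adjacent legs with their undersides at z = 127 mm, each running between the inner faces of the legs it joins and aligned with the legs' outer faces on the other axis.

B is a picture frame with a 223×897 mm rectangular opening (x by z) and a uniform 32 mm border on every side. Frame depth is 37 mm along y. It is built from two vertical stiles running the full outside height and two horizontal rails spanning the gap between the stiles.

The picture frame is on top of the stool.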